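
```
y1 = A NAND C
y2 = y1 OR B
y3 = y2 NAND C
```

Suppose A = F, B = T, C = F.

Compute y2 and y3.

y2 = T  y3 = T

y1 = A NAND C = F NAND F = T
y2 = y1 OR B = T OR T = T
y3 = y2 NAND C = T NAND F = T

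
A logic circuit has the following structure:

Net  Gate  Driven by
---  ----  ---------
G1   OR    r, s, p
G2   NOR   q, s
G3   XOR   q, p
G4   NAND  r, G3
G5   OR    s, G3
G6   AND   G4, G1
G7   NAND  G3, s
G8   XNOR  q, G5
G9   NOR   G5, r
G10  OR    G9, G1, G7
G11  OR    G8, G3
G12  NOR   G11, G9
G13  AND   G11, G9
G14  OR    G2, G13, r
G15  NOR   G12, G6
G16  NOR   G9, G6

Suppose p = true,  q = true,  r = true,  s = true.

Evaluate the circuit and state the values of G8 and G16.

G1 = r OR s OR p = true OR true OR true = true
G3 = q XOR p = true XOR true = false
G4 = r NAND G3 = true NAND false = true
G5 = s OR G3 = true OR false = true
G6 = G4 AND G1 = true AND true = true
G8 = q XNOR G5 = true XNOR true = true
G9 = G5 NOR r = true NOR true = false
G16 = G9 NOR G6 = false NOR true = false

G8 = true; G16 = false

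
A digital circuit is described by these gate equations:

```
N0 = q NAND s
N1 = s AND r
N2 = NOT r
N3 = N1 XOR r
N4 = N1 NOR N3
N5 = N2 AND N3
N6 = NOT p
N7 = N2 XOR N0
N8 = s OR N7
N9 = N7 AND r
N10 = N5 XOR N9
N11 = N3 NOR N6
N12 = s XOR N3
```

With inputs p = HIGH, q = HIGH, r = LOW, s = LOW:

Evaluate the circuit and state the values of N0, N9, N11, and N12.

N0 = HIGH  N9 = LOW  N11 = HIGH  N12 = LOW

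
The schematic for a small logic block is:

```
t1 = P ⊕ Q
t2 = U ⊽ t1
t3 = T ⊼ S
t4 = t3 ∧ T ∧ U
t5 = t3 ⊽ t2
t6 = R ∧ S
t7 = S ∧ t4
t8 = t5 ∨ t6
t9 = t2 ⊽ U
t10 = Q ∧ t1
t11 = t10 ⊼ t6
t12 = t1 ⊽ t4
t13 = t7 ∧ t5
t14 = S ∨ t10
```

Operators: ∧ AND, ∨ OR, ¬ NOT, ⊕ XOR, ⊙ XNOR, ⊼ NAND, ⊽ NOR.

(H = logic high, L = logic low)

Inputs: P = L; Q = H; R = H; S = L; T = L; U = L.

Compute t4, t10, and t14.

t1 = P XOR Q = L XOR H = H
t3 = T NAND S = L NAND L = H
t4 = t3 AND T AND U = H AND L AND L = L
t10 = Q AND t1 = H AND H = H
t14 = S OR t10 = L OR H = H

t4 = L  t10 = H  t14 = H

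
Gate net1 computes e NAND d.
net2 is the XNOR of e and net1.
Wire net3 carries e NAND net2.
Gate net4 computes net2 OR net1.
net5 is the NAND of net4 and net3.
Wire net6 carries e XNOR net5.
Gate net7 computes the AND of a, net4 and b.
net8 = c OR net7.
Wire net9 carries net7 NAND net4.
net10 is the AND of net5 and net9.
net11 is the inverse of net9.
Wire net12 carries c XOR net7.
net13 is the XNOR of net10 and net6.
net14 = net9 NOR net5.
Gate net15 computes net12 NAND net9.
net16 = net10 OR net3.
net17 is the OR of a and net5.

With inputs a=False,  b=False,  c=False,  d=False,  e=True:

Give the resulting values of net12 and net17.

net12 = False, net17 = True

net1 = e NAND d = True NAND False = True
net2 = e XNOR net1 = True XNOR True = True
net3 = e NAND net2 = True NAND True = False
net4 = net2 OR net1 = True OR True = True
net5 = net4 NAND net3 = True NAND False = True
net7 = a AND net4 AND b = False AND True AND False = False
net12 = c XOR net7 = False XOR False = False
net17 = a OR net5 = False OR True = True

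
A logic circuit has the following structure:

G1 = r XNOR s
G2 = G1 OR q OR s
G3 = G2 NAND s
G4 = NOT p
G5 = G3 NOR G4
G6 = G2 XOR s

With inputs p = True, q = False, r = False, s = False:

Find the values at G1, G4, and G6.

G1 = True, G4 = False, G6 = True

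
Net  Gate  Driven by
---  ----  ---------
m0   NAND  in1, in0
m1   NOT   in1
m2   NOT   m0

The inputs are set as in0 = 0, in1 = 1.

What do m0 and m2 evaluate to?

m0 = 1, m2 = 0

m0 = in1 NAND in0 = 1 NAND 0 = 1
m2 = NOT m0 = NOT 1 = 0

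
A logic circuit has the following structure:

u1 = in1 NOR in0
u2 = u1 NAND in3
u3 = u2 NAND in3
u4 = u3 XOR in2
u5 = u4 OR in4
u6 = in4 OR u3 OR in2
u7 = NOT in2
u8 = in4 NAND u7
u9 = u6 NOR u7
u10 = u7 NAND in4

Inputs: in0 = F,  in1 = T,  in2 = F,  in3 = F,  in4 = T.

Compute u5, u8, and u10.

u5 = T; u8 = F; u10 = F

u1 = in1 NOR in0 = T NOR F = F
u2 = u1 NAND in3 = F NAND F = T
u3 = u2 NAND in3 = T NAND F = T
u4 = u3 XOR in2 = T XOR F = T
u5 = u4 OR in4 = T OR T = T
u7 = NOT in2 = NOT F = T
u8 = in4 NAND u7 = T NAND T = F
u10 = u7 NAND in4 = T NAND T = F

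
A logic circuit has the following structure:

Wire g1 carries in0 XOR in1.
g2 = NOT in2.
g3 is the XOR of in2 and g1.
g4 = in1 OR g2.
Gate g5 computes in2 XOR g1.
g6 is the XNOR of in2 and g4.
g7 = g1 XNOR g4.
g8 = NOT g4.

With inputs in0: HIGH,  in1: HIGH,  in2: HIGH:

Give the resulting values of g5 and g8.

g1 = in0 XOR in1 = HIGH XOR HIGH = LOW
g2 = NOT in2 = NOT HIGH = LOW
g4 = in1 OR g2 = HIGH OR LOW = HIGH
g5 = in2 XOR g1 = HIGH XOR LOW = HIGH
g8 = NOT g4 = NOT HIGH = LOW

g5 = HIGH, g8 = LOW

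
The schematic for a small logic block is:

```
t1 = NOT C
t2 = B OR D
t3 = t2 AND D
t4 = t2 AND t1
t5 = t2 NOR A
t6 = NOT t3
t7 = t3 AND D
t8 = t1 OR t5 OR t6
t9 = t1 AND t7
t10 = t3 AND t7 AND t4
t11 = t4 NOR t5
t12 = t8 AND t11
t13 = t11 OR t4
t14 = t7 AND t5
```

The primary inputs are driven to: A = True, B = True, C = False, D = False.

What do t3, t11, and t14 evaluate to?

t3 = False; t11 = False; t14 = False

t1 = NOT C = NOT False = True
t2 = B OR D = True OR False = True
t3 = t2 AND D = True AND False = False
t4 = t2 AND t1 = True AND True = True
t5 = t2 NOR A = True NOR True = False
t7 = t3 AND D = False AND False = False
t11 = t4 NOR t5 = True NOR False = False
t14 = t7 AND t5 = False AND False = False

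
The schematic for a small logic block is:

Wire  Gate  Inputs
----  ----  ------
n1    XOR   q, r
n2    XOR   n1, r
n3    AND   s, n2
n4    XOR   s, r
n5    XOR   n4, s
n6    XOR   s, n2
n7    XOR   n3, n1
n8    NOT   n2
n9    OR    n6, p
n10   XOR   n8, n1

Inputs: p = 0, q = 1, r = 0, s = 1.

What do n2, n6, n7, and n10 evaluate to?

n2 = 1; n6 = 0; n7 = 0; n10 = 1

n1 = q XOR r = 1 XOR 0 = 1
n2 = n1 XOR r = 1 XOR 0 = 1
n3 = s AND n2 = 1 AND 1 = 1
n6 = s XOR n2 = 1 XOR 1 = 0
n7 = n3 XOR n1 = 1 XOR 1 = 0
n8 = NOT n2 = NOT 1 = 0
n10 = n8 XOR n1 = 0 XOR 1 = 1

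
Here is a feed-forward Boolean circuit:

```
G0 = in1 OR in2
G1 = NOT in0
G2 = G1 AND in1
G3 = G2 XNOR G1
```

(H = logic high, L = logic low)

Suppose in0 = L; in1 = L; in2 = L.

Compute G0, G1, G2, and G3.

G0 = L, G1 = H, G2 = L, G3 = L

G0 = in1 OR in2 = L OR L = L
G1 = NOT in0 = NOT L = H
G2 = G1 AND in1 = H AND L = L
G3 = G2 XNOR G1 = L XNOR H = L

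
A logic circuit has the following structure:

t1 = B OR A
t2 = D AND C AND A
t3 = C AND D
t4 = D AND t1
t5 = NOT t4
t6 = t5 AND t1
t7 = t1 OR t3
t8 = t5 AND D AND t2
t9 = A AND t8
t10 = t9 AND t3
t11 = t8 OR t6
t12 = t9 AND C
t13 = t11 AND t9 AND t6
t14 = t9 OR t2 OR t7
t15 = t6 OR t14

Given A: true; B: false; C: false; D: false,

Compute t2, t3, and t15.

t2 = false  t3 = false  t15 = true

t1 = B OR A = false OR true = true
t2 = D AND C AND A = false AND false AND true = false
t3 = C AND D = false AND false = false
t4 = D AND t1 = false AND true = false
t5 = NOT t4 = NOT false = true
t6 = t5 AND t1 = true AND true = true
t7 = t1 OR t3 = true OR false = true
t8 = t5 AND D AND t2 = true AND false AND false = false
t9 = A AND t8 = true AND false = false
t14 = t9 OR t2 OR t7 = false OR false OR true = true
t15 = t6 OR t14 = true OR true = true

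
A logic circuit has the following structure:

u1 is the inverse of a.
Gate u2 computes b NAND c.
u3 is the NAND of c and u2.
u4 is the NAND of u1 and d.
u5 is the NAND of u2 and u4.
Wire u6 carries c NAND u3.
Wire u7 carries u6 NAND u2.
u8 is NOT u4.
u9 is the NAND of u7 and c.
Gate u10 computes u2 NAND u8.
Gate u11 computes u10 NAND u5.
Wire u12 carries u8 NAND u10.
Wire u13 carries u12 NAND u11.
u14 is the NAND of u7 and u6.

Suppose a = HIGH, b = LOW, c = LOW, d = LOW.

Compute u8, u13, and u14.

u8 = LOW, u13 = LOW, u14 = HIGH

u1 = NOT a = NOT HIGH = LOW
u2 = b NAND c = LOW NAND LOW = HIGH
u3 = c NAND u2 = LOW NAND HIGH = HIGH
u4 = u1 NAND d = LOW NAND LOW = HIGH
u5 = u2 NAND u4 = HIGH NAND HIGH = LOW
u6 = c NAND u3 = LOW NAND HIGH = HIGH
u7 = u6 NAND u2 = HIGH NAND HIGH = LOW
u8 = NOT u4 = NOT HIGH = LOW
u10 = u2 NAND u8 = HIGH NAND LOW = HIGH
u11 = u10 NAND u5 = HIGH NAND LOW = HIGH
u12 = u8 NAND u10 = LOW NAND HIGH = HIGH
u13 = u12 NAND u11 = HIGH NAND HIGH = LOW
u14 = u7 NAND u6 = LOW NAND HIGH = HIGH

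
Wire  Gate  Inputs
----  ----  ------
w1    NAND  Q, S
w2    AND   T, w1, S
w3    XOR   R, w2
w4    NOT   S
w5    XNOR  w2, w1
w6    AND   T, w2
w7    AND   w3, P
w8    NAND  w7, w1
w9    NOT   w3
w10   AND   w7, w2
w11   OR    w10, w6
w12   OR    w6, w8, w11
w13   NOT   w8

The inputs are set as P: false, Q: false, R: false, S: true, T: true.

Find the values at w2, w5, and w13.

w1 = Q NAND S = false NAND true = true
w2 = T AND w1 AND S = true AND true AND true = true
w3 = R XOR w2 = false XOR true = true
w5 = w2 XNOR w1 = true XNOR true = true
w7 = w3 AND P = true AND false = false
w8 = w7 NAND w1 = false NAND true = true
w13 = NOT w8 = NOT true = false

w2 = true, w5 = true, w13 = false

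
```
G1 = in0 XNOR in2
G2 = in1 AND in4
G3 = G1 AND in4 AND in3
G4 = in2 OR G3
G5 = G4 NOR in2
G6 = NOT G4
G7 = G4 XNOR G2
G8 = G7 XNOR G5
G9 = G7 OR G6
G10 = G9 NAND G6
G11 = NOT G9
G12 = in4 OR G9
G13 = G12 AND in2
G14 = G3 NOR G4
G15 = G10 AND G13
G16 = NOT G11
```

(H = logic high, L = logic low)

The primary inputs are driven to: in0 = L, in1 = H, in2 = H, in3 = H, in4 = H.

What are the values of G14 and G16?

G1 = in0 XNOR in2 = L XNOR H = L
G2 = in1 AND in4 = H AND H = H
G3 = G1 AND in4 AND in3 = L AND H AND H = L
G4 = in2 OR G3 = H OR L = H
G6 = NOT G4 = NOT H = L
G7 = G4 XNOR G2 = H XNOR H = H
G9 = G7 OR G6 = H OR L = H
G11 = NOT G9 = NOT H = L
G14 = G3 NOR G4 = L NOR H = L
G16 = NOT G11 = NOT L = H

G14 = L, G16 = H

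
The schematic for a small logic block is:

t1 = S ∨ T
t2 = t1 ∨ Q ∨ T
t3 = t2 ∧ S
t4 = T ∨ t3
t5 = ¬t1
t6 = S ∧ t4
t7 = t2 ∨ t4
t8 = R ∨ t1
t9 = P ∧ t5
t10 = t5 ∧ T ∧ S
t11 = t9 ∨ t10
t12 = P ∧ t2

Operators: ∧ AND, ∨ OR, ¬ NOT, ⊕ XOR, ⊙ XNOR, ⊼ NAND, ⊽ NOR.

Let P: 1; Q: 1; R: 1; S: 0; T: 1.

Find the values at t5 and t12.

t1 = S OR T = 0 OR 1 = 1
t2 = t1 OR Q OR T = 1 OR 1 OR 1 = 1
t5 = NOT t1 = NOT 1 = 0
t12 = P AND t2 = 1 AND 1 = 1

t5 = 0  t12 = 1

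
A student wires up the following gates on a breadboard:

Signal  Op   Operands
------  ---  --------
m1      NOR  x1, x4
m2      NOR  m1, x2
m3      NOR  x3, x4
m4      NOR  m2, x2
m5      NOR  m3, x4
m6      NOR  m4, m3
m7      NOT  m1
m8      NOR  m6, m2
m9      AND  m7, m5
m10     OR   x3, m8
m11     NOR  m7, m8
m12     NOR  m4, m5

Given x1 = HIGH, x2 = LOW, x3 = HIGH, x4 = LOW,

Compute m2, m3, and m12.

m2 = HIGH, m3 = LOW, m12 = LOW

m1 = x1 NOR x4 = HIGH NOR LOW = LOW
m2 = m1 NOR x2 = LOW NOR LOW = HIGH
m3 = x3 NOR x4 = HIGH NOR LOW = LOW
m4 = m2 NOR x2 = HIGH NOR LOW = LOW
m5 = m3 NOR x4 = LOW NOR LOW = HIGH
m12 = m4 NOR m5 = LOW NOR HIGH = LOW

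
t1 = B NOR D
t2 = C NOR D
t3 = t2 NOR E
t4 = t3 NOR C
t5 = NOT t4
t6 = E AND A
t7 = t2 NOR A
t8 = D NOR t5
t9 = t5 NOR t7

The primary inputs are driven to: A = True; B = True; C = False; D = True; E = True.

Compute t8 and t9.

t8 = False  t9 = True

t2 = C NOR D = False NOR True = False
t3 = t2 NOR E = False NOR True = False
t4 = t3 NOR C = False NOR False = True
t5 = NOT t4 = NOT True = False
t7 = t2 NOR A = False NOR True = False
t8 = D NOR t5 = True NOR False = False
t9 = t5 NOR t7 = False NOR False = True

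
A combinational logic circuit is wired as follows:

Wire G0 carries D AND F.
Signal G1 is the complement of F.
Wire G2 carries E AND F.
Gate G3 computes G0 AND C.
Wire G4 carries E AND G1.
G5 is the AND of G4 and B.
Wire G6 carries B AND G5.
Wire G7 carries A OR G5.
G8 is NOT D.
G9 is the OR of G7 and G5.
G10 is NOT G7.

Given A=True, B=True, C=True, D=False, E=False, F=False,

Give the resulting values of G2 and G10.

G2 = False, G10 = False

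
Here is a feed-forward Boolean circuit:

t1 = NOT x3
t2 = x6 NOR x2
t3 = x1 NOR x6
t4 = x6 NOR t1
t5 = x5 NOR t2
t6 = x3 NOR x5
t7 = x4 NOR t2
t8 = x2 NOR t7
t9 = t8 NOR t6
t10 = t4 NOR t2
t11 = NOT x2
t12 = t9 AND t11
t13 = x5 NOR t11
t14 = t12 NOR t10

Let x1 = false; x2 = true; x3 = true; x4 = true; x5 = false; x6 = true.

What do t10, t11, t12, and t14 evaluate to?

t1 = NOT x3 = NOT true = false
t2 = x6 NOR x2 = true NOR true = false
t4 = x6 NOR t1 = true NOR false = false
t6 = x3 NOR x5 = true NOR false = false
t7 = x4 NOR t2 = true NOR false = false
t8 = x2 NOR t7 = true NOR false = false
t9 = t8 NOR t6 = false NOR false = true
t10 = t4 NOR t2 = false NOR false = true
t11 = NOT x2 = NOT true = false
t12 = t9 AND t11 = true AND false = false
t14 = t12 NOR t10 = false NOR true = false

t10 = true, t11 = false, t12 = false, t14 = false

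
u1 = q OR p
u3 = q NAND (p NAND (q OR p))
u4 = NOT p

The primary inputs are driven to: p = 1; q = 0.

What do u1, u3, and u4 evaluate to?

u1 = 0 OR 1 = 1
u3 = 0 NAND (1 NAND (0 OR 1)) = 1
u4 = NOT 1 = 0

u1 = 1  u3 = 1  u4 = 0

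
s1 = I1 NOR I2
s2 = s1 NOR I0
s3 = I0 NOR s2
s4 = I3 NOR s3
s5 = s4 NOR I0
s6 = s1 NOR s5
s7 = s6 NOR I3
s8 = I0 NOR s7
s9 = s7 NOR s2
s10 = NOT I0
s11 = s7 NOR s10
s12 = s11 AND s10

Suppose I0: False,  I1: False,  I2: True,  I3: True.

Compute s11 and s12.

s1 = I1 NOR I2 = False NOR True = False
s2 = s1 NOR I0 = False NOR False = True
s3 = I0 NOR s2 = False NOR True = False
s4 = I3 NOR s3 = True NOR False = False
s5 = s4 NOR I0 = False NOR False = True
s6 = s1 NOR s5 = False NOR True = False
s7 = s6 NOR I3 = False NOR True = False
s10 = NOT I0 = NOT False = True
s11 = s7 NOR s10 = False NOR True = False
s12 = s11 AND s10 = False AND True = False

s11 = False, s12 = False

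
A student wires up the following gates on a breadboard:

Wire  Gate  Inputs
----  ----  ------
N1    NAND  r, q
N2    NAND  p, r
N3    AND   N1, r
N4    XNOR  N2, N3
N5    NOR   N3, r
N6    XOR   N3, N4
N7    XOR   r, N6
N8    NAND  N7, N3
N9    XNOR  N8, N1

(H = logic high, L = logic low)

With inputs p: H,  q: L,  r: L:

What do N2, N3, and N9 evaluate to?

N1 = r NAND q = L NAND L = H
N2 = p NAND r = H NAND L = H
N3 = N1 AND r = H AND L = L
N4 = N2 XNOR N3 = H XNOR L = L
N6 = N3 XOR N4 = L XOR L = L
N7 = r XOR N6 = L XOR L = L
N8 = N7 NAND N3 = L NAND L = H
N9 = N8 XNOR N1 = H XNOR H = H

N2 = H, N3 = L, N9 = H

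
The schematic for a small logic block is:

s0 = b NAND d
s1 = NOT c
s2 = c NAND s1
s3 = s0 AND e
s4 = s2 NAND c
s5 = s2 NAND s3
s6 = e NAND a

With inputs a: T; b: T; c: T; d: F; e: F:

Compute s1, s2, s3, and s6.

s1 = F; s2 = T; s3 = F; s6 = T

s0 = b NAND d = T NAND F = T
s1 = NOT c = NOT T = F
s2 = c NAND s1 = T NAND F = T
s3 = s0 AND e = T AND F = F
s6 = e NAND a = F NAND T = T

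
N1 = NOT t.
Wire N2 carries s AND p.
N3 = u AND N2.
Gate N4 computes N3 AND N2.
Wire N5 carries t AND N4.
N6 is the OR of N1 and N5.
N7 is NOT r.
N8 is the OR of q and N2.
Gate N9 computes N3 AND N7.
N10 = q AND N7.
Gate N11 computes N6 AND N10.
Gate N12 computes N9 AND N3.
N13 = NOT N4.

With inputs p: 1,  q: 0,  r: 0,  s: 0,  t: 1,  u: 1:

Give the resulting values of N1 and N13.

N1 = 0, N13 = 1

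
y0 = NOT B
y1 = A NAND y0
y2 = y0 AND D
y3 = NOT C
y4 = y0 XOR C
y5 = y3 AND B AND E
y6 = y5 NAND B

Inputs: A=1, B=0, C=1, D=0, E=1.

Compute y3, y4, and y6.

y0 = NOT B = NOT 0 = 1
y3 = NOT C = NOT 1 = 0
y4 = y0 XOR C = 1 XOR 1 = 0
y5 = y3 AND B AND E = 0 AND 0 AND 1 = 0
y6 = y5 NAND B = 0 NAND 0 = 1

y3 = 0; y4 = 0; y6 = 1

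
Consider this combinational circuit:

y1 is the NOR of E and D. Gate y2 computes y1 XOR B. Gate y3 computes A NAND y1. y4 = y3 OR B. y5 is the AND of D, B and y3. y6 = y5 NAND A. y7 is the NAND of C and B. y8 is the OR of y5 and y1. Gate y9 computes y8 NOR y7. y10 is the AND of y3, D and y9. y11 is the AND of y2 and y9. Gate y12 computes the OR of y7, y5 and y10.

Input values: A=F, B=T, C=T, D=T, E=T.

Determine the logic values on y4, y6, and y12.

y1 = E NOR D = T NOR T = F
y3 = A NAND y1 = F NAND F = T
y4 = y3 OR B = T OR T = T
y5 = D AND B AND y3 = T AND T AND T = T
y6 = y5 NAND A = T NAND F = T
y7 = C NAND B = T NAND T = F
y8 = y5 OR y1 = T OR F = T
y9 = y8 NOR y7 = T NOR F = F
y10 = y3 AND D AND y9 = T AND T AND F = F
y12 = y7 OR y5 OR y10 = F OR T OR F = T

y4 = T, y6 = T, y12 = T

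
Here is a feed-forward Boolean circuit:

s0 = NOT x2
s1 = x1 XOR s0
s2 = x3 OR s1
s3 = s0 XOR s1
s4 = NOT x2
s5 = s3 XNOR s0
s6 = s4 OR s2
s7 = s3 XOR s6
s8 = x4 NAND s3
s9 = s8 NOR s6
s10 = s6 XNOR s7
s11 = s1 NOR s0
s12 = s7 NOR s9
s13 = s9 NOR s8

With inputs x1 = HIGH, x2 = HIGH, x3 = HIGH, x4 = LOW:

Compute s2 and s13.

s2 = HIGH  s13 = LOW

s0 = NOT x2 = NOT HIGH = LOW
s1 = x1 XOR s0 = HIGH XOR LOW = HIGH
s2 = x3 OR s1 = HIGH OR HIGH = HIGH
s3 = s0 XOR s1 = LOW XOR HIGH = HIGH
s4 = NOT x2 = NOT HIGH = LOW
s6 = s4 OR s2 = LOW OR HIGH = HIGH
s8 = x4 NAND s3 = LOW NAND HIGH = HIGH
s9 = s8 NOR s6 = HIGH NOR HIGH = LOW
s13 = s9 NOR s8 = LOW NOR HIGH = LOW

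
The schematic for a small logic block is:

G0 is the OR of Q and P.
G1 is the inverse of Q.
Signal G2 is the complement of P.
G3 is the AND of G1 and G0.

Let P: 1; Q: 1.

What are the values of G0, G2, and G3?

G0 = 1, G2 = 0, G3 = 0

G0 = Q OR P = 1 OR 1 = 1
G1 = NOT Q = NOT 1 = 0
G2 = NOT P = NOT 1 = 0
G3 = G1 AND G0 = 0 AND 1 = 0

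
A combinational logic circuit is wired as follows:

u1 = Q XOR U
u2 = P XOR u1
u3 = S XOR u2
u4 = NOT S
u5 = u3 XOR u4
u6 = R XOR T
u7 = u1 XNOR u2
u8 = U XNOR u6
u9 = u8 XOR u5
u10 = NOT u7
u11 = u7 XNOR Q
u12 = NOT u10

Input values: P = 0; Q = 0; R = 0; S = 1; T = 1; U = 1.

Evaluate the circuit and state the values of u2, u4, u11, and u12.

u1 = Q XOR U = 0 XOR 1 = 1
u2 = P XOR u1 = 0 XOR 1 = 1
u4 = NOT S = NOT 1 = 0
u7 = u1 XNOR u2 = 1 XNOR 1 = 1
u10 = NOT u7 = NOT 1 = 0
u11 = u7 XNOR Q = 1 XNOR 0 = 0
u12 = NOT u10 = NOT 0 = 1

u2 = 1, u4 = 0, u11 = 0, u12 = 1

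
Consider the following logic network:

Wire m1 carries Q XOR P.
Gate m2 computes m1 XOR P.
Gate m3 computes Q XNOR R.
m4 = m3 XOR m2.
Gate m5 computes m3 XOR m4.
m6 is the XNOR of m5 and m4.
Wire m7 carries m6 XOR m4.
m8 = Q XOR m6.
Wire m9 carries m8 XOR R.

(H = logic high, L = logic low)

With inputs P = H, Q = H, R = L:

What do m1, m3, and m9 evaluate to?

m1 = Q XOR P = H XOR H = L
m2 = m1 XOR P = L XOR H = H
m3 = Q XNOR R = H XNOR L = L
m4 = m3 XOR m2 = L XOR H = H
m5 = m3 XOR m4 = L XOR H = H
m6 = m5 XNOR m4 = H XNOR H = H
m8 = Q XOR m6 = H XOR H = L
m9 = m8 XOR R = L XOR L = L

m1 = L, m3 = L, m9 = L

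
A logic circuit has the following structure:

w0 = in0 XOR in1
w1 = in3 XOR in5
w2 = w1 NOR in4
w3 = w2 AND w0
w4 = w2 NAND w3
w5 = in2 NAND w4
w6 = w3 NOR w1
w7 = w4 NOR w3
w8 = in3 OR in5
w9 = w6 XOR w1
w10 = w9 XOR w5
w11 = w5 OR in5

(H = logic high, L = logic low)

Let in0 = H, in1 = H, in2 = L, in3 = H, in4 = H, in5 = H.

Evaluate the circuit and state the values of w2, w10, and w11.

w2 = L; w10 = L; w11 = H

w0 = in0 XOR in1 = H XOR H = L
w1 = in3 XOR in5 = H XOR H = L
w2 = w1 NOR in4 = L NOR H = L
w3 = w2 AND w0 = L AND L = L
w4 = w2 NAND w3 = L NAND L = H
w5 = in2 NAND w4 = L NAND H = H
w6 = w3 NOR w1 = L NOR L = H
w9 = w6 XOR w1 = H XOR L = H
w10 = w9 XOR w5 = H XOR H = L
w11 = w5 OR in5 = H OR H = H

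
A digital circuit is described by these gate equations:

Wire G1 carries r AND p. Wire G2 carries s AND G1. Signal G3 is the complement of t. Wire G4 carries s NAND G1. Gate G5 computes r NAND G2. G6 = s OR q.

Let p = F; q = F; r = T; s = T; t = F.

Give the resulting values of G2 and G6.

G2 = F, G6 = T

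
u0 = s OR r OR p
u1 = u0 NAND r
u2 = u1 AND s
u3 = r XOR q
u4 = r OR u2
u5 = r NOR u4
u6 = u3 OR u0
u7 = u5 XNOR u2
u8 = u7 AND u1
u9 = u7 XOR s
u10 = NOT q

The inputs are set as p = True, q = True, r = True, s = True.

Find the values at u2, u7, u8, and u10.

u0 = s OR r OR p = True OR True OR True = True
u1 = u0 NAND r = True NAND True = False
u2 = u1 AND s = False AND True = False
u4 = r OR u2 = True OR False = True
u5 = r NOR u4 = True NOR True = False
u7 = u5 XNOR u2 = False XNOR False = True
u8 = u7 AND u1 = True AND False = False
u10 = NOT q = NOT True = False

u2 = False, u7 = True, u8 = False, u10 = False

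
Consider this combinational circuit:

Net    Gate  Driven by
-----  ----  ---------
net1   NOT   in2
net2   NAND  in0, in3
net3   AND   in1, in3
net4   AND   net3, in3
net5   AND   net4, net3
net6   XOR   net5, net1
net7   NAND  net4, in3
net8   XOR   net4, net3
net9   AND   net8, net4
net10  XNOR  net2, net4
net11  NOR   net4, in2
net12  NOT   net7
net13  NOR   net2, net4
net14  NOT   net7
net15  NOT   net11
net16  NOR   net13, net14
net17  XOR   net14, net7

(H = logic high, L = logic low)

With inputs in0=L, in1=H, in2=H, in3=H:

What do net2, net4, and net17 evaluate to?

net2 = H, net4 = H, net17 = H

net2 = in0 NAND in3 = L NAND H = H
net3 = in1 AND in3 = H AND H = H
net4 = net3 AND in3 = H AND H = H
net7 = net4 NAND in3 = H NAND H = L
net14 = NOT net7 = NOT L = H
net17 = net14 XOR net7 = H XOR L = H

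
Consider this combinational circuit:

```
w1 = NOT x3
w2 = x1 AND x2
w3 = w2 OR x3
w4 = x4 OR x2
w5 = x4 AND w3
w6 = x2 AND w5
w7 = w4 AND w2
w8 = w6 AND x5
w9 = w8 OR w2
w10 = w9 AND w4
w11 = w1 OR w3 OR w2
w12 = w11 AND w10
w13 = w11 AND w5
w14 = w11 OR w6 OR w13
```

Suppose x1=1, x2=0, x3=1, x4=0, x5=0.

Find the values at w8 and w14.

w8 = 0, w14 = 1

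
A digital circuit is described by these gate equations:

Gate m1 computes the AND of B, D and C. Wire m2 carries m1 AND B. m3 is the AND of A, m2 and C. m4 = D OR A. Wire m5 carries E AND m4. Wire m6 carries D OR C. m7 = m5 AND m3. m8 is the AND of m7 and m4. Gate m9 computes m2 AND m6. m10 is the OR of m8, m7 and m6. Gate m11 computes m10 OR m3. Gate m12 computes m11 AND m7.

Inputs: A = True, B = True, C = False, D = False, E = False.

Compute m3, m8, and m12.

m3 = False; m8 = False; m12 = False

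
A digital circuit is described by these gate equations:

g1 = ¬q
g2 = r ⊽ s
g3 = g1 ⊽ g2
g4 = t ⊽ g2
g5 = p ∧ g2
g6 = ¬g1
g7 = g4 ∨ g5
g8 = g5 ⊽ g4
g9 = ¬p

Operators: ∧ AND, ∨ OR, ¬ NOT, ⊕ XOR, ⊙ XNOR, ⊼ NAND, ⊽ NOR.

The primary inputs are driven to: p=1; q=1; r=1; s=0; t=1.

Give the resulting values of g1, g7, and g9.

g1 = 0; g7 = 0; g9 = 0

g1 = NOT q = NOT 1 = 0
g2 = r NOR s = 1 NOR 0 = 0
g4 = t NOR g2 = 1 NOR 0 = 0
g5 = p AND g2 = 1 AND 0 = 0
g7 = g4 OR g5 = 0 OR 0 = 0
g9 = NOT p = NOT 1 = 0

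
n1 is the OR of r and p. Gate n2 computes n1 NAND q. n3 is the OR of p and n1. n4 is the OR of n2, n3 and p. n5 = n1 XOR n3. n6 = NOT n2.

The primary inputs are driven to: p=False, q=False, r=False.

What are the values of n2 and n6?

n1 = r OR p = False OR False = False
n2 = n1 NAND q = False NAND False = True
n6 = NOT n2 = NOT True = False

n2 = True  n6 = False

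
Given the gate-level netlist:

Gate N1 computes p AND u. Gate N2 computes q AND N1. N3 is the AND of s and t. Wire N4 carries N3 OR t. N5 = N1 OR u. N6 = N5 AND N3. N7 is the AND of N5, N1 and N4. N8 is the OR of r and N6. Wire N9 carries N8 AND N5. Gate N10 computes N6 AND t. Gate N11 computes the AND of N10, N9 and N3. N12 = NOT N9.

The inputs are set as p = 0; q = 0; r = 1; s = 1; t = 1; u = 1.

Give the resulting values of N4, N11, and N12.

N4 = 1; N11 = 1; N12 = 0

N1 = p AND u = 0 AND 1 = 0
N3 = s AND t = 1 AND 1 = 1
N4 = N3 OR t = 1 OR 1 = 1
N5 = N1 OR u = 0 OR 1 = 1
N6 = N5 AND N3 = 1 AND 1 = 1
N8 = r OR N6 = 1 OR 1 = 1
N9 = N8 AND N5 = 1 AND 1 = 1
N10 = N6 AND t = 1 AND 1 = 1
N11 = N10 AND N9 AND N3 = 1 AND 1 AND 1 = 1
N12 = NOT N9 = NOT 1 = 0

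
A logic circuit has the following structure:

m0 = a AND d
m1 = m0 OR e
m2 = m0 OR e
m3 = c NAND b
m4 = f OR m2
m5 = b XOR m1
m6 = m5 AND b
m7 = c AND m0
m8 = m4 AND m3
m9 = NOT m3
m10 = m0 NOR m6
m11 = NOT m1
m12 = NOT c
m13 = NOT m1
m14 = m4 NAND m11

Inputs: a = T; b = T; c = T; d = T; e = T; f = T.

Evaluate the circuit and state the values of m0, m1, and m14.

m0 = T; m1 = T; m14 = T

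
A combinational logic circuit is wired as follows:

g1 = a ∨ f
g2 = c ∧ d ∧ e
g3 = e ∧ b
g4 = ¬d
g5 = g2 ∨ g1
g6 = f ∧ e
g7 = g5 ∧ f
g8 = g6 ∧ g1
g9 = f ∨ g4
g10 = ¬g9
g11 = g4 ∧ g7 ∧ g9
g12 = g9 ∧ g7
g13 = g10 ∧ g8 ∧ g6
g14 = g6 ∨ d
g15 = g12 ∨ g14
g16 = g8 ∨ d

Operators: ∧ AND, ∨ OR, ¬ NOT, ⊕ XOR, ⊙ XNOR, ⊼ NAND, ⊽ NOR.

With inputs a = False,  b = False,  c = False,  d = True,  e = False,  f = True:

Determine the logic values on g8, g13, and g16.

g1 = a OR f = False OR True = True
g4 = NOT d = NOT True = False
g6 = f AND e = True AND False = False
g8 = g6 AND g1 = False AND True = False
g9 = f OR g4 = True OR False = True
g10 = NOT g9 = NOT True = False
g13 = g10 AND g8 AND g6 = False AND False AND False = False
g16 = g8 OR d = False OR True = True

g8 = False, g13 = False, g16 = True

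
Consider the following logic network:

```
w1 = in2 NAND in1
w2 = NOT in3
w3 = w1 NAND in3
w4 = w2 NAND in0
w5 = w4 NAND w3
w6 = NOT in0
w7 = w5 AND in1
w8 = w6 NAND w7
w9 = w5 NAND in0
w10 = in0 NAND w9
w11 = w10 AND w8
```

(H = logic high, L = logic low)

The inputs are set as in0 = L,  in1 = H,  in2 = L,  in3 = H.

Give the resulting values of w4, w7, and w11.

w4 = H, w7 = H, w11 = L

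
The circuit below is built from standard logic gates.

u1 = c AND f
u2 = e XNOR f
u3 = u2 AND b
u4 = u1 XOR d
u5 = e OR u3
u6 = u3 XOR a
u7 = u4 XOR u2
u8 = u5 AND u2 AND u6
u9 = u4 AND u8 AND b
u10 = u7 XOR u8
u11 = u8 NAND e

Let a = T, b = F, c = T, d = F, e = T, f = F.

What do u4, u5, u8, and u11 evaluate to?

u4 = F, u5 = T, u8 = F, u11 = T

u1 = c AND f = T AND F = F
u2 = e XNOR f = T XNOR F = F
u3 = u2 AND b = F AND F = F
u4 = u1 XOR d = F XOR F = F
u5 = e OR u3 = T OR F = T
u6 = u3 XOR a = F XOR T = T
u8 = u5 AND u2 AND u6 = T AND F AND T = F
u11 = u8 NAND e = F NAND T = T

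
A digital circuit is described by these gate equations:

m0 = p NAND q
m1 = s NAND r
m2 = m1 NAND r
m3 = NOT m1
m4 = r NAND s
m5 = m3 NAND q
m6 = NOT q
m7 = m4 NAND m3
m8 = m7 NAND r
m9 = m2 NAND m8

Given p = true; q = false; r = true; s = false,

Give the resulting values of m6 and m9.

m6 = true, m9 = true

m1 = s NAND r = false NAND true = true
m2 = m1 NAND r = true NAND true = false
m3 = NOT m1 = NOT true = false
m4 = r NAND s = true NAND false = true
m6 = NOT q = NOT false = true
m7 = m4 NAND m3 = true NAND false = true
m8 = m7 NAND r = true NAND true = false
m9 = m2 NAND m8 = false NAND false = true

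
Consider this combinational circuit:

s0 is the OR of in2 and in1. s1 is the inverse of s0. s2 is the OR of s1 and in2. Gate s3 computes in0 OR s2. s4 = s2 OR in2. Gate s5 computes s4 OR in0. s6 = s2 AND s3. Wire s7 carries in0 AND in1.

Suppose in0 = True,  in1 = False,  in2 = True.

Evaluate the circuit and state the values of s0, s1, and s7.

s0 = in2 OR in1 = True OR False = True
s1 = NOT s0 = NOT True = False
s7 = in0 AND in1 = True AND False = False

s0 = True, s1 = False, s7 = False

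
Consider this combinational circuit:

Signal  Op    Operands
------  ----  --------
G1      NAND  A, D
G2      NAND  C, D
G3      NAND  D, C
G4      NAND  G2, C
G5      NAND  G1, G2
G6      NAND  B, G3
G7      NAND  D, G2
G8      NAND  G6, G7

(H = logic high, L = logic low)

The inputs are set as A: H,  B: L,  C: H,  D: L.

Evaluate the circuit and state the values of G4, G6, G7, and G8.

G4 = L  G6 = H  G7 = H  G8 = L

G2 = C NAND D = H NAND L = H
G3 = D NAND C = L NAND H = H
G4 = G2 NAND C = H NAND H = L
G6 = B NAND G3 = L NAND H = H
G7 = D NAND G2 = L NAND H = H
G8 = G6 NAND G7 = H NAND H = L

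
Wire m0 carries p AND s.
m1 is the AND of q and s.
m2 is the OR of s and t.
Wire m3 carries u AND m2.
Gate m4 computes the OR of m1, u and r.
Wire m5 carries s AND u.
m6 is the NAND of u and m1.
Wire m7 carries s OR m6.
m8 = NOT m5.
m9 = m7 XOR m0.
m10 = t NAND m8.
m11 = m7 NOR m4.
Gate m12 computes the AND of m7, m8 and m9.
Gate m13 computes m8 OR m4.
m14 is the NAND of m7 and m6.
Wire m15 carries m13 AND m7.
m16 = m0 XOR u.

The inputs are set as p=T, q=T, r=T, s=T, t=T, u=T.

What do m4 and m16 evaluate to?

m4 = T, m16 = F

m0 = p AND s = T AND T = T
m1 = q AND s = T AND T = T
m4 = m1 OR u OR r = T OR T OR T = T
m16 = m0 XOR u = T XOR T = F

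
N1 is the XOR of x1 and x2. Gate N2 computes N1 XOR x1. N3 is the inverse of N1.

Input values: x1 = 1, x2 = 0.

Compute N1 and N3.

N1 = x1 XOR x2 = 1 XOR 0 = 1
N3 = NOT N1 = NOT 1 = 0

N1 = 1  N3 = 0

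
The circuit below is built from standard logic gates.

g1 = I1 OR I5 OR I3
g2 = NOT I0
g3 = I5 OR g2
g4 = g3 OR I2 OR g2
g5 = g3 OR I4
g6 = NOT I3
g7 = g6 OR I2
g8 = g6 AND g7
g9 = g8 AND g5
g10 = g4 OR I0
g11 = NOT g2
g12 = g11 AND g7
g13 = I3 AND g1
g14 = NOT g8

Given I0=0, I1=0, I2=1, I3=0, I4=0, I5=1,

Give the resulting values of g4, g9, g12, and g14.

g2 = NOT I0 = NOT 0 = 1
g3 = I5 OR g2 = 1 OR 1 = 1
g4 = g3 OR I2 OR g2 = 1 OR 1 OR 1 = 1
g5 = g3 OR I4 = 1 OR 0 = 1
g6 = NOT I3 = NOT 0 = 1
g7 = g6 OR I2 = 1 OR 1 = 1
g8 = g6 AND g7 = 1 AND 1 = 1
g9 = g8 AND g5 = 1 AND 1 = 1
g11 = NOT g2 = NOT 1 = 0
g12 = g11 AND g7 = 0 AND 1 = 0
g14 = NOT g8 = NOT 1 = 0

g4 = 1, g9 = 1, g12 = 0, g14 = 0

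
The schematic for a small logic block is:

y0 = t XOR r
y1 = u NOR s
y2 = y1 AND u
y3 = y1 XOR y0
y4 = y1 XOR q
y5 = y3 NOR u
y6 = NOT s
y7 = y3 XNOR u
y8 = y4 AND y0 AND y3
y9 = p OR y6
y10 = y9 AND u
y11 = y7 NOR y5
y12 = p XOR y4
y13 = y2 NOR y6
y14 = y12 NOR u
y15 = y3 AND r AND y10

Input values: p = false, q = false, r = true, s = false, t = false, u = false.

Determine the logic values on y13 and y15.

y13 = false; y15 = false

y0 = t XOR r = false XOR true = true
y1 = u NOR s = false NOR false = true
y2 = y1 AND u = true AND false = false
y3 = y1 XOR y0 = true XOR true = false
y6 = NOT s = NOT false = true
y9 = p OR y6 = false OR true = true
y10 = y9 AND u = true AND false = false
y13 = y2 NOR y6 = false NOR true = false
y15 = y3 AND r AND y10 = false AND true AND false = false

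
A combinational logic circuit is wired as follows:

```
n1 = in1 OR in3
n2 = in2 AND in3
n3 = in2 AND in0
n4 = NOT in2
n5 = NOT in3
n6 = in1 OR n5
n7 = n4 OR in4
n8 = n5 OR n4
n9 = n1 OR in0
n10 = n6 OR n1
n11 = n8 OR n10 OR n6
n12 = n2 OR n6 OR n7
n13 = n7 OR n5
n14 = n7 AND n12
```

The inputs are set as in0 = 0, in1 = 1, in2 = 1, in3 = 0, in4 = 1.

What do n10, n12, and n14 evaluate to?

n1 = in1 OR in3 = 1 OR 0 = 1
n2 = in2 AND in3 = 1 AND 0 = 0
n4 = NOT in2 = NOT 1 = 0
n5 = NOT in3 = NOT 0 = 1
n6 = in1 OR n5 = 1 OR 1 = 1
n7 = n4 OR in4 = 0 OR 1 = 1
n10 = n6 OR n1 = 1 OR 1 = 1
n12 = n2 OR n6 OR n7 = 0 OR 1 OR 1 = 1
n14 = n7 AND n12 = 1 AND 1 = 1

n10 = 1; n12 = 1; n14 = 1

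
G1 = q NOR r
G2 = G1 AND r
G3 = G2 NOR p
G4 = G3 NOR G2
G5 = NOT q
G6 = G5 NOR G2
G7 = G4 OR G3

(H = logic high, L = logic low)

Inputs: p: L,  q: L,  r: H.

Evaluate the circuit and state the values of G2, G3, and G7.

G1 = q NOR r = L NOR H = L
G2 = G1 AND r = L AND H = L
G3 = G2 NOR p = L NOR L = H
G4 = G3 NOR G2 = H NOR L = L
G7 = G4 OR G3 = L OR H = H

G2 = L, G3 = H, G7 = H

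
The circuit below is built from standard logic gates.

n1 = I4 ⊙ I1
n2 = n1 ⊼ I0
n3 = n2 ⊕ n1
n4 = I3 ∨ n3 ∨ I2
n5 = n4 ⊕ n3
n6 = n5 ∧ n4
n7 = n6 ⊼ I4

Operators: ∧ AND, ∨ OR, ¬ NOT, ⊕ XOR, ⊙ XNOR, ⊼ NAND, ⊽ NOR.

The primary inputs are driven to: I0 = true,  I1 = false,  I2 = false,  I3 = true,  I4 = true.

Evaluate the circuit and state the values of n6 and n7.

n1 = I4 XNOR I1 = true XNOR false = false
n2 = n1 NAND I0 = false NAND true = true
n3 = n2 XOR n1 = true XOR false = true
n4 = I3 OR n3 OR I2 = true OR true OR false = true
n5 = n4 XOR n3 = true XOR true = false
n6 = n5 AND n4 = false AND true = false
n7 = n6 NAND I4 = false NAND true = true

n6 = false, n7 = true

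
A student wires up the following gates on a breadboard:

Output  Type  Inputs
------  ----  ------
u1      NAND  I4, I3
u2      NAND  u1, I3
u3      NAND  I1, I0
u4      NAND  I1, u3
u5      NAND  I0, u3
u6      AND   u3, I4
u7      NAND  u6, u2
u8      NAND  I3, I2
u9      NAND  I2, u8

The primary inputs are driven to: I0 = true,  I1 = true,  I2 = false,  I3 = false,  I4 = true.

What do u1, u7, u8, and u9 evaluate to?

u1 = I4 NAND I3 = true NAND false = true
u2 = u1 NAND I3 = true NAND false = true
u3 = I1 NAND I0 = true NAND true = false
u6 = u3 AND I4 = false AND true = false
u7 = u6 NAND u2 = false NAND true = true
u8 = I3 NAND I2 = false NAND false = true
u9 = I2 NAND u8 = false NAND true = true

u1 = true, u7 = true, u8 = true, u9 = true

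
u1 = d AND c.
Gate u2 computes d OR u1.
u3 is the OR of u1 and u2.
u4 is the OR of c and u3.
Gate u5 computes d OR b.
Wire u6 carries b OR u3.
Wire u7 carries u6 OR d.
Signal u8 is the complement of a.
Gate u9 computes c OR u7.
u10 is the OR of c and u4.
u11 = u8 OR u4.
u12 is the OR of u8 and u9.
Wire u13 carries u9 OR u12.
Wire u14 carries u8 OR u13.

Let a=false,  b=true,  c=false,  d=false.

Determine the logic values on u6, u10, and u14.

u1 = d AND c = false AND false = false
u2 = d OR u1 = false OR false = false
u3 = u1 OR u2 = false OR false = false
u4 = c OR u3 = false OR false = false
u6 = b OR u3 = true OR false = true
u7 = u6 OR d = true OR false = true
u8 = NOT a = NOT false = true
u9 = c OR u7 = false OR true = true
u10 = c OR u4 = false OR false = false
u12 = u8 OR u9 = true OR true = true
u13 = u9 OR u12 = true OR true = true
u14 = u8 OR u13 = true OR true = true

u6 = true; u10 = false; u14 = true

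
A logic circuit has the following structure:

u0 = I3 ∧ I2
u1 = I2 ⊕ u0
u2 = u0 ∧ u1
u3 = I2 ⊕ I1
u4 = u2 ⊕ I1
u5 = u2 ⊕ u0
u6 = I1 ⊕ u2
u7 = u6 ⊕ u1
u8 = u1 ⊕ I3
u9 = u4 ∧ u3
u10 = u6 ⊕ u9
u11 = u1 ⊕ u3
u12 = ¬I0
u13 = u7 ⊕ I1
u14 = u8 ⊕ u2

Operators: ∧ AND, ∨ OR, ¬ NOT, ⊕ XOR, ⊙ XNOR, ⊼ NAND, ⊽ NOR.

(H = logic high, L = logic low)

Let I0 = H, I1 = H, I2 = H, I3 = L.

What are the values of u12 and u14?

u12 = L; u14 = H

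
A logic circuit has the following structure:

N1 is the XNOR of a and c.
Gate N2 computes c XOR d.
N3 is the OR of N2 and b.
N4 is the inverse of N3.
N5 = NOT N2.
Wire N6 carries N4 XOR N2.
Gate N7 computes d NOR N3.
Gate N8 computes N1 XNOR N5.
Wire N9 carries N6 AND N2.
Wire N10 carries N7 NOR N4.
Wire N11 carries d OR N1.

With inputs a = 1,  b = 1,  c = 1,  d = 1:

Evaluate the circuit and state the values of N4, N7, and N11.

N1 = a XNOR c = 1 XNOR 1 = 1
N2 = c XOR d = 1 XOR 1 = 0
N3 = N2 OR b = 0 OR 1 = 1
N4 = NOT N3 = NOT 1 = 0
N7 = d NOR N3 = 1 NOR 1 = 0
N11 = d OR N1 = 1 OR 1 = 1

N4 = 0, N7 = 0, N11 = 1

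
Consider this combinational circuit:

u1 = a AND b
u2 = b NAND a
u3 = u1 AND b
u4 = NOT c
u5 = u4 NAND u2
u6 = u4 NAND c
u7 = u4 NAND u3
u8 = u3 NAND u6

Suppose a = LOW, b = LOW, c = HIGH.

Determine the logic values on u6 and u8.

u6 = HIGH; u8 = HIGH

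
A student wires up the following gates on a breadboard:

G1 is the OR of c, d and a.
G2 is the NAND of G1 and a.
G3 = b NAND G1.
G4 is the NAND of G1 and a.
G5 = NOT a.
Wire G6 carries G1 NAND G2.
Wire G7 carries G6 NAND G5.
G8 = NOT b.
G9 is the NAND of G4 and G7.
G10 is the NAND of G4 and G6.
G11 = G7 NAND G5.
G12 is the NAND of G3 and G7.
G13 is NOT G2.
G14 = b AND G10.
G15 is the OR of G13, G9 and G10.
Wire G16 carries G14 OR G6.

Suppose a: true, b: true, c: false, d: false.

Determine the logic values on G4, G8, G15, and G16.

G1 = c OR d OR a = false OR false OR true = true
G2 = G1 NAND a = true NAND true = false
G4 = G1 NAND a = true NAND true = false
G5 = NOT a = NOT true = false
G6 = G1 NAND G2 = true NAND false = true
G7 = G6 NAND G5 = true NAND false = true
G8 = NOT b = NOT true = false
G9 = G4 NAND G7 = false NAND true = true
G10 = G4 NAND G6 = false NAND true = true
G13 = NOT G2 = NOT false = true
G14 = b AND G10 = true AND true = true
G15 = G13 OR G9 OR G10 = true OR true OR true = true
G16 = G14 OR G6 = true OR true = true

G4 = false; G8 = false; G15 = true; G16 = true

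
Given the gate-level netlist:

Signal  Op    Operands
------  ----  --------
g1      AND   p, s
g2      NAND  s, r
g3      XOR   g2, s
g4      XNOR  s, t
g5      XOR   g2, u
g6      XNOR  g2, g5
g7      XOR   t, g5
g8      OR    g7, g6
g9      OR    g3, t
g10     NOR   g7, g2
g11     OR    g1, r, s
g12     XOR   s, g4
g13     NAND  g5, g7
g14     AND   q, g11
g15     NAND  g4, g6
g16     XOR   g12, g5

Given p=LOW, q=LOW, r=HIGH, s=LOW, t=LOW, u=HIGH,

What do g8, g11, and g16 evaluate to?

g1 = p AND s = LOW AND LOW = LOW
g2 = s NAND r = LOW NAND HIGH = HIGH
g4 = s XNOR t = LOW XNOR LOW = HIGH
g5 = g2 XOR u = HIGH XOR HIGH = LOW
g6 = g2 XNOR g5 = HIGH XNOR LOW = LOW
g7 = t XOR g5 = LOW XOR LOW = LOW
g8 = g7 OR g6 = LOW OR LOW = LOW
g11 = g1 OR r OR s = LOW OR HIGH OR LOW = HIGH
g12 = s XOR g4 = LOW XOR HIGH = HIGH
g16 = g12 XOR g5 = HIGH XOR LOW = HIGH

g8 = LOW; g11 = HIGH; g16 = HIGH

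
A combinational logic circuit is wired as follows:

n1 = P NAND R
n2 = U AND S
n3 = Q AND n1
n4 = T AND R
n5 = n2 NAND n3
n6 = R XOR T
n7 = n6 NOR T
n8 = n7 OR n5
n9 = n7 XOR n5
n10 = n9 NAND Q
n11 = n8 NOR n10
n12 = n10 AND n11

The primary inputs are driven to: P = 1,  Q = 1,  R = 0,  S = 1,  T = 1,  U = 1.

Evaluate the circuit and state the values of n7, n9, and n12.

n7 = 0; n9 = 0; n12 = 0

n1 = P NAND R = 1 NAND 0 = 1
n2 = U AND S = 1 AND 1 = 1
n3 = Q AND n1 = 1 AND 1 = 1
n5 = n2 NAND n3 = 1 NAND 1 = 0
n6 = R XOR T = 0 XOR 1 = 1
n7 = n6 NOR T = 1 NOR 1 = 0
n8 = n7 OR n5 = 0 OR 0 = 0
n9 = n7 XOR n5 = 0 XOR 0 = 0
n10 = n9 NAND Q = 0 NAND 1 = 1
n11 = n8 NOR n10 = 0 NOR 1 = 0
n12 = n10 AND n11 = 1 AND 0 = 0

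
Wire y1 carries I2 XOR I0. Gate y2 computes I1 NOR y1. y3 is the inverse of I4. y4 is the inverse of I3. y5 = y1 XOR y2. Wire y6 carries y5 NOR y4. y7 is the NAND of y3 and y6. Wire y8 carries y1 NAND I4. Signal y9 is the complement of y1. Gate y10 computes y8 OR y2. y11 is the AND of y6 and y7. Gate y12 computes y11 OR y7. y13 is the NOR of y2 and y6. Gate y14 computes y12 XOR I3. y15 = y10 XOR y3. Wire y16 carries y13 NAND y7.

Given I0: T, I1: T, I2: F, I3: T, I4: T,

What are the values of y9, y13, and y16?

y9 = F; y13 = T; y16 = F

y1 = I2 XOR I0 = F XOR T = T
y2 = I1 NOR y1 = T NOR T = F
y3 = NOT I4 = NOT T = F
y4 = NOT I3 = NOT T = F
y5 = y1 XOR y2 = T XOR F = T
y6 = y5 NOR y4 = T NOR F = F
y7 = y3 NAND y6 = F NAND F = T
y9 = NOT y1 = NOT T = F
y13 = y2 NOR y6 = F NOR F = T
y16 = y13 NAND y7 = T NAND T = F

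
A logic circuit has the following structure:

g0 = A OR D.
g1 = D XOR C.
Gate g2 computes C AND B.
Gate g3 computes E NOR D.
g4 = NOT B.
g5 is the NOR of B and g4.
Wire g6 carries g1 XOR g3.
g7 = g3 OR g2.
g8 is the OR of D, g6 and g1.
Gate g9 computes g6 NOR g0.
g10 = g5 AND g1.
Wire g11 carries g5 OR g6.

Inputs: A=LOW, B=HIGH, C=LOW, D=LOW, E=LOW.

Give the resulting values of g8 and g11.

g8 = HIGH; g11 = HIGH

g1 = D XOR C = LOW XOR LOW = LOW
g3 = E NOR D = LOW NOR LOW = HIGH
g4 = NOT B = NOT HIGH = LOW
g5 = B NOR g4 = HIGH NOR LOW = LOW
g6 = g1 XOR g3 = LOW XOR HIGH = HIGH
g8 = D OR g6 OR g1 = LOW OR HIGH OR LOW = HIGH
g11 = g5 OR g6 = LOW OR HIGH = HIGH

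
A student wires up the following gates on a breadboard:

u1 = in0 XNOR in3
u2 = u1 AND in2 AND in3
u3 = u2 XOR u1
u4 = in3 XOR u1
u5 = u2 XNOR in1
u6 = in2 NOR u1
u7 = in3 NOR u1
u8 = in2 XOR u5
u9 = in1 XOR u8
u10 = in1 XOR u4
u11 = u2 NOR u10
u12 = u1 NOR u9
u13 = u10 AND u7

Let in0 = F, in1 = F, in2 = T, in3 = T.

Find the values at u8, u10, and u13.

u1 = in0 XNOR in3 = F XNOR T = F
u2 = u1 AND in2 AND in3 = F AND T AND T = F
u4 = in3 XOR u1 = T XOR F = T
u5 = u2 XNOR in1 = F XNOR F = T
u7 = in3 NOR u1 = T NOR F = F
u8 = in2 XOR u5 = T XOR T = F
u10 = in1 XOR u4 = F XOR T = T
u13 = u10 AND u7 = T AND F = F

u8 = F, u10 = T, u13 = F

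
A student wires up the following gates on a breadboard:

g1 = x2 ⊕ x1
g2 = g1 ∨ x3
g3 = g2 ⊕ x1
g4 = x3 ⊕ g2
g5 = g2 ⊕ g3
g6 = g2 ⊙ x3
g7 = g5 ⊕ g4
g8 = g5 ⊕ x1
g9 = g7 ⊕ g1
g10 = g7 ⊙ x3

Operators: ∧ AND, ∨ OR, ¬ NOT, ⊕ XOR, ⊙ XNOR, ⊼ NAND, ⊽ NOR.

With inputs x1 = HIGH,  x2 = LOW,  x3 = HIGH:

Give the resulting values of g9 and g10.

g9 = LOW; g10 = HIGH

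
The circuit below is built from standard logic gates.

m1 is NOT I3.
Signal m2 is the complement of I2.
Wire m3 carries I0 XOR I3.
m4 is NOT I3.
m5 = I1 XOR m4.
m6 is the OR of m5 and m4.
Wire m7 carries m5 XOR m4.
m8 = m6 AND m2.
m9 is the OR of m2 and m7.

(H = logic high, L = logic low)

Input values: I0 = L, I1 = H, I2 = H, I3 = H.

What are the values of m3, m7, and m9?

m3 = H, m7 = H, m9 = H

m2 = NOT I2 = NOT H = L
m3 = I0 XOR I3 = L XOR H = H
m4 = NOT I3 = NOT H = L
m5 = I1 XOR m4 = H XOR L = H
m7 = m5 XOR m4 = H XOR L = H
m9 = m2 OR m7 = L OR H = H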